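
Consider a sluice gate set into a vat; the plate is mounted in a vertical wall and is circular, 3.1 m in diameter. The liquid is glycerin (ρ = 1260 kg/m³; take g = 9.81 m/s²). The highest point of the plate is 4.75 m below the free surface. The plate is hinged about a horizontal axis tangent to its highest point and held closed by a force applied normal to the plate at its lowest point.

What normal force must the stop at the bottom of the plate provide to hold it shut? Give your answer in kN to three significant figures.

P ≈ 312 kN

γ = ρg = 1260 × 9.81 / 1000 = 12.3606 kN/m³.
The centroid is at the centre, 1.55 m below the top of the plate, so the centroid depth is h_c = 4.75 + 1.55 = 6.3 m.
A = π(1.55)² = 7.54768 m².
Resultant F = γ·h_c·A = 12.3606 × 6.3 × 7.54768 = 587.751 kN.
I_c = πr⁴/4 = π × 1.55⁴/4 = 4.53332 m⁴.
Centre of pressure: y_p = y_c + I_c/(y_c·A) = 6.3 + 4.53332/(6.3 × 7.54768) = 6.3 + 0.0953372 = 6.39534 m along the plane.
The resultant acts 1.55 + 0.0953372 = 1.64534 m (along the plate) below the hinge at the top edge, so the moment about the hinge is M = F × 1.64534 = 587.751 × 1.64534 = 967.05 kN·m.
A normal force at the bottom, 3.1 m from the hinge, must supply this moment: P = 967.05/3.1 = 311.952 kN.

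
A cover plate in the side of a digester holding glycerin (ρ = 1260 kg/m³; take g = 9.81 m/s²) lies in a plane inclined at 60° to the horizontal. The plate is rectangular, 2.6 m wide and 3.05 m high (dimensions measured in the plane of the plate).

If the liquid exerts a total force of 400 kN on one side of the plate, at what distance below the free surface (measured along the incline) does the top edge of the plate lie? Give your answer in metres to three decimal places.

γ = ρg = 1260 × 9.81 / 1000 = 12.3606 kN/m³.
A = 2.6 × 3.05 = 7.93 m².
From F = γ·h_c·A, the centroid depth is h_c = 400/(12.3606 × 7.93) = 4.08082 m.
Let θ = 60° be the plate's angle to the horizontal; measure y along the incline from where the plane meets the free surface. Vertical depth h = y·sinθ with sinθ = 0.866025.
Along the incline, y_c = h_c/sinθ = 4.08082/0.866025 = 4.71213 m.
The centroid lies 3.05/2 = 1.525 m below the top edge, so the top edge sits at y_top = 4.71213 − 1.525 = 3.18713 m along the incline.

y_top ≈ 3.187 m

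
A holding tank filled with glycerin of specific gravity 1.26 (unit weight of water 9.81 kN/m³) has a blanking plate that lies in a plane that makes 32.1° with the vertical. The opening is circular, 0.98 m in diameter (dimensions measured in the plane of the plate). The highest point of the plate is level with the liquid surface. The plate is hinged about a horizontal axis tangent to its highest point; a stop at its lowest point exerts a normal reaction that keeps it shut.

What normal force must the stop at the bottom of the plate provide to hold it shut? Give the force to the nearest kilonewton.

γ = 1.26 × 9.81 = 12.3606 kN/m³.
The plate makes 32.1° with the vertical, i.e. θ = 90° − 32.1° = 57.9° to the horizontal. Measuring y along the incline from the free-surface line, vertical depth h = y·sinθ with sinθ = 0.847122.
The centroid is at the centre, 0.49 m below the top of the plate, so y_c = 0.49 m and h_c = 0.49 × 0.847122 = 0.41509 m.
A = π(0.49)² = 0.754296 m².
Resultant F = γ·h_c·A = 12.3606 × 0.41509 × 0.754296 = 3.87011 kN.
I_c = πr⁴/4 = π × 0.49⁴/4 = 0.0452766 m⁴.
Centre of pressure: y_p = y_c + I_c/(y_c·A) = 0.49 + 0.0452766/(0.49 × 0.754296) = 0.49 + 0.1225 = 0.6125 m along the plane.
The resultant acts 0.49 + 0.1225 = 0.6125 m (along the plate) below the hinge at the top edge, so the moment about the hinge is M = F × 0.6125 = 3.87011 × 0.6125 = 2.37044 kN·m.
A normal force at the bottom, 0.98 m from the hinge, must supply this moment: P = 2.37044/0.98 = 2.41882 kN.

P ≈ 2 kN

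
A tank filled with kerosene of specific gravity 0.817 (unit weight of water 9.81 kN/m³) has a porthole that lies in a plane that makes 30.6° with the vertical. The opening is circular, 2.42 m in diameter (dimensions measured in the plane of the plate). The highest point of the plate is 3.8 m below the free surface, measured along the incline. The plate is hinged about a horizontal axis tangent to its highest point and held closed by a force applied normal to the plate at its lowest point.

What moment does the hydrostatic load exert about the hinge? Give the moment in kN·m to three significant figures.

M ≈ 204 kN·m

γ = 0.817 × 9.81 = 8.01477 kN/m³.
The plate makes 30.6° with the vertical, i.e. θ = 90° − 30.6° = 59.4° to the horizontal. Measuring y along the incline from the free-surface line, vertical depth h = y·sinθ with sinθ = 0.860742.
The centroid is at the centre, 1.21 m below the top of the plate, so y_c = 3.8 + 1.21 = 5.01 m and h_c = 5.01 × 0.860742 = 4.31232 m.
A = π(1.21)² = 4.59961 m².
Resultant F = γ·h_c·A = 8.01477 × 4.31232 × 4.59961 = 158.973 kN.
I_c = πr⁴/4 = π × 1.21⁴/4 = 1.68357 m⁴.
Centre of pressure: y_p = y_c + I_c/(y_c·A) = 5.01 + 1.68357/(5.01 × 4.59961) = 5.01 + 0.0730588 = 5.08306 m along the plane.
The resultant acts 1.21 + 0.0730588 = 1.28306 m (along the plate) below the hinge at the top edge, so the moment about the hinge is M = F × 1.28306 = 158.973 × 1.28306 = 203.972 kN·m.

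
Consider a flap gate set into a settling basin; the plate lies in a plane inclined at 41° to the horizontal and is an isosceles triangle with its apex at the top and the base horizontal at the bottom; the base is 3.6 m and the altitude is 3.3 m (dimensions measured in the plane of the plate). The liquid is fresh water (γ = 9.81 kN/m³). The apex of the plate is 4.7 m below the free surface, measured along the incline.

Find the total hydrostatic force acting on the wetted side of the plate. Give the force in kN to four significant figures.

γ = 9.81 kN/m³.
Let θ = 41° be the plate's angle to the horizontal; measure y along the incline from where the plane meets the free surface. Vertical depth h = y·sinθ with sinθ = 0.656059.
With the apex up, the centroid sits 2h/3 = 2 × 3.3/3 = 2.2 m below the apex, so y_c = 4.7 + 2.2 = 6.9 m and h_c = 6.9 × 0.656059 = 4.52681 m.
A = ½ × 3.6 × 3.3 = 5.94 m².
Resultant F = γ·h_c·A = 9.81 × 4.52681 × 5.94 = 263.784 kN.

F ≈ 263.8 kN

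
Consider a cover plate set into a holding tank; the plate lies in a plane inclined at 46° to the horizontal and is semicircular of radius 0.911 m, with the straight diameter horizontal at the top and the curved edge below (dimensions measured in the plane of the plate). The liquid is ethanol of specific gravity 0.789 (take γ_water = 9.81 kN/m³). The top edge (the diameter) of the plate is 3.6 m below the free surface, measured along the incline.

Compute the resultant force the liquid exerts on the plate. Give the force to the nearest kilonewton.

γ = 0.789 × 9.81 = 7.74009 kN/m³.
Let θ = 46° be the plate's angle to the horizontal; measure y along the incline from where the plane meets the free surface. Vertical depth h = y·sinθ with sinθ = 0.719340.
The centroid of a semicircle lies 4r/(3π) = 0.38664 m from the diameter, here below the top edge, so y_c = 3.6 + 0.38664 = 3.98664 m and h_c = 3.98664 × 0.719340 = 2.86775 m.
A = πr²/2 = π × 0.911²/2 = 1.30364 m².
Resultant F = γ·h_c·A = 7.74009 × 2.86775 × 1.30364 = 28.9364 kN.

F ≈ 29 kN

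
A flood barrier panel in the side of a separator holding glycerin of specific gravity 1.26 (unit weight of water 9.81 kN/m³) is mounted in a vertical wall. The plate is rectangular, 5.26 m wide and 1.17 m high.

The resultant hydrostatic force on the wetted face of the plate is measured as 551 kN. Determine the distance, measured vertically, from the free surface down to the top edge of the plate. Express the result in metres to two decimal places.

γ = 1.26 × 9.81 = 12.3606 kN/m³.
A = 5.26 × 1.17 = 6.1542 m².
From F = γ·h_c·A, the centroid depth is h_c = 551/(12.3606 × 6.1542) = 7.24337 m.
The centroid lies 1.17/2 = 0.585 m below the top edge, so the top edge sits at h_top = 7.24337 − 0.585 = 6.65837 m below the surface.

d_top ≈ 6.66 m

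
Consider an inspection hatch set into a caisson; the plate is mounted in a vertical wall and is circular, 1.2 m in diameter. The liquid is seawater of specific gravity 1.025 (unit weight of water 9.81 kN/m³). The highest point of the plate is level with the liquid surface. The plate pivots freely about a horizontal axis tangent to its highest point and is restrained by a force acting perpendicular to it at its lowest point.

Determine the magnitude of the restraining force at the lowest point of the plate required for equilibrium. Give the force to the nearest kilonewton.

γ = 1.025 × 9.81 = 10.05525 kN/m³.
The centroid is at the centre, 0.6 m below the top of the plate, so the centroid depth is h_c = 0.6 m.
A = π(0.6)² = 1.13097 m².
Resultant F = γ·h_c·A = 10.05525 × 0.6 × 1.13097 = 6.82331 kN.
I_c = πr⁴/4 = π × 0.6⁴/4 = 0.101788 m⁴.
Centre of pressure: y_p = y_c + I_c/(y_c·A) = 0.6 + 0.101788/(0.6 × 1.13097) = 0.6 + 0.150001 = 0.750001 m along the plane.
The resultant acts 0.6 + 0.150001 = 0.750001 m (along the plate) below the hinge at the top edge, so the moment about the hinge is M = F × 0.750001 = 6.82331 × 0.750001 = 5.11749 kN·m.
A normal force at the bottom, 1.2 m from the hinge, must supply this moment: P = 5.11749/1.2 = 4.26458 kN.

P ≈ 4 kN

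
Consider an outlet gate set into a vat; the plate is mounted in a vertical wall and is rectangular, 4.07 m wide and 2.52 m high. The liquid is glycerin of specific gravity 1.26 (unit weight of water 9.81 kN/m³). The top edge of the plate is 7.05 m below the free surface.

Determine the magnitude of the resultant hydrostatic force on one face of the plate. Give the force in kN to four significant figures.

F ≈ 1054 kN

γ = 1.26 × 9.81 = 12.3606 kN/m³.
The centroid lies 2.52/2 = 1.26 m below the top edge, so the centroid depth is h_c = 7.05 + 1.26 = 8.31 m.
A = 4.07 × 2.52 = 10.2564 m².
Resultant F = γ·h_c·A = 12.3606 × 8.31 × 10.2564 = 1053.5 kN.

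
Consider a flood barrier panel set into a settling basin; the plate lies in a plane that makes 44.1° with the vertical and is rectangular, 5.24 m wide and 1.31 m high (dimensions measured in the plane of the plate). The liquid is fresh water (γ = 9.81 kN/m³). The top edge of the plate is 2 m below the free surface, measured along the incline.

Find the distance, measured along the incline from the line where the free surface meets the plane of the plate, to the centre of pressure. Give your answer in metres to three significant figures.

y_p = 2.71 m

γ = 9.81 kN/m³.
The plate makes 44.1° with the vertical, i.e. θ = 90° − 44.1° = 45.9° to the horizontal. Measuring y along the incline from the free-surface line, vertical depth h = y·sinθ with sinθ = 0.718126.
The centroid lies 1.31/2 = 0.655 m below the top edge, so y_c = 2 + 0.655 = 2.655 m and h_c = 2.655 × 0.718126 = 1.90662 m.
A = 5.24 × 1.31 = 6.8644 m².
Resultant F = γ·h_c·A = 9.81 × 1.90662 × 6.8644 = 128.391 kN.
I_c = b·h³/12 = 5.24 × 1.31³/12 = 0.981666 m⁴.
Centre of pressure: y_p = y_c + I_c/(y_c·A) = 2.655 + 0.981666/(2.655 × 6.8644) = 2.655 + 0.0538638 = 2.70886 m along the plane.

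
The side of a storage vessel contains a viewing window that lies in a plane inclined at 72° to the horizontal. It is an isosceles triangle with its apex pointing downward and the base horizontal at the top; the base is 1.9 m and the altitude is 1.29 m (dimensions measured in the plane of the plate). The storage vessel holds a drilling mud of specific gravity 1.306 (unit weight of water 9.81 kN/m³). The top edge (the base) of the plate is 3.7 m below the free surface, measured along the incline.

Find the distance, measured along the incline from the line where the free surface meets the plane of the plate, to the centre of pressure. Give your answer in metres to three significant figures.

γ = 1.306 × 9.81 = 12.81186 kN/m³.
Let θ = 72° be the plate's angle to the horizontal; measure y along the incline from where the plane meets the free surface. Vertical depth h = y·sinθ with sinθ = 0.951057.
With the apex down, the centroid sits h/3 = 1.29/3 = 0.43 m below the base (the top edge), so y_c = 3.7 + 0.43 = 4.13 m and h_c = 4.13 × 0.951057 = 3.92787 m.
A = ½ × 1.9 × 1.29 = 1.2255 m².
Resultant F = γ·h_c·A = 12.81186 × 3.92787 × 1.2255 = 61.6712 kN.
I_c = b·h³/36 = 1.9 × 1.29³/36 = 0.113297 m⁴.
Centre of pressure: y_p = y_c + I_c/(y_c·A) = 4.13 + 0.113297/(4.13 × 1.2255) = 4.13 + 0.0223849 = 4.15238 m along the plane.

y_p = 4.15 m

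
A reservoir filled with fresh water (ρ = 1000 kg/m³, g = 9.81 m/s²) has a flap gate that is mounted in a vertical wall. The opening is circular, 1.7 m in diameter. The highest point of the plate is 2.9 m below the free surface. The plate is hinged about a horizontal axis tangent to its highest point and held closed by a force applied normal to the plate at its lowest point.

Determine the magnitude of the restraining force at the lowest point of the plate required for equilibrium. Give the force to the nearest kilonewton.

P ≈ 44 kN

γ = ρg = 1000 × 9.81 = 9810 N/m³ = 9.81 kN/m³.
The centroid is at the centre, 0.85 m below the top of the plate, so the centroid depth is h_c = 2.9 + 0.85 = 3.75 m.
A = π(0.85)² = 2.2698 m².
Resultant F = γ·h_c·A = 9.81 × 3.75 × 2.2698 = 83.5003 kN.
I_c = πr⁴/4 = π × 0.85⁴/4 = 0.409983 m⁴.
Centre of pressure: y_p = y_c + I_c/(y_c·A) = 3.75 + 0.409983/(3.75 × 2.2698) = 3.75 + 0.0481667 = 3.79817 m along the plane.
The resultant acts 0.85 + 0.0481667 = 0.898167 m (along the plate) below the hinge at the top edge, so the moment about the hinge is M = F × 0.898167 = 83.5003 × 0.898167 = 74.9972 kN·m.
A normal force at the bottom, 1.7 m from the hinge, must supply this moment: P = 74.9972/1.7 = 44.116 kN.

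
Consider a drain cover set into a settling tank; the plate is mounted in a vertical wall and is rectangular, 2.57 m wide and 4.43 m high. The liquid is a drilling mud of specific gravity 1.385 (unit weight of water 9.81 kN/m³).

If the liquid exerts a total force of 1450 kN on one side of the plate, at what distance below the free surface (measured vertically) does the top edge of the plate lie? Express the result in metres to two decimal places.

γ = 1.385 × 9.81 = 13.58685 kN/m³.
A = 2.57 × 4.43 = 11.3851 m².
From F = γ·h_c·A, the centroid depth is h_c = 1450/(13.58685 × 11.3851) = 9.37373 m.
The centroid lies 4.43/2 = 2.215 m below the top edge, so the top edge sits at h_top = 9.37373 − 2.215 = 7.15873 m below the surface.

d_top ≈ 7.16 m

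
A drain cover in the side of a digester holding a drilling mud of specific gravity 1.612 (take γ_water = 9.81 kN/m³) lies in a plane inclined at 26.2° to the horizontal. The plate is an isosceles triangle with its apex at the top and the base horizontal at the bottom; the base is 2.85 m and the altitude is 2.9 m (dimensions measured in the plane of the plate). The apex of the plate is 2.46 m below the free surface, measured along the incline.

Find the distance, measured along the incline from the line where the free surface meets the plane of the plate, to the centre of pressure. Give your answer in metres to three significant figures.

γ = 1.612 × 9.81 = 15.81372 kN/m³.
Let θ = 26.2° be the plate's angle to the horizontal; measure y along the incline from where the plane meets the free surface. Vertical depth h = y·sinθ with sinθ = 0.441506.
With the apex up, the centroid sits 2h/3 = 2 × 2.9/3 = 1.93333 m below the apex, so y_c = 2.46 + 1.93333 = 4.39333 m and h_c = 4.39333 × 0.441506 = 1.93968 m.
A = ½ × 2.85 × 2.9 = 4.1325 m².
Resultant F = γ·h_c·A = 15.81372 × 1.93968 × 4.1325 = 126.758 kN.
I_c = b·h³/36 = 2.85 × 2.9³/36 = 1.9308 m⁴.
Centre of pressure: y_p = y_c + I_c/(y_c·A) = 4.39333 + 1.9308/(4.39333 × 4.1325) = 4.39333 + 0.106348 = 4.49968 m along the plane.

y_p = 4.50 m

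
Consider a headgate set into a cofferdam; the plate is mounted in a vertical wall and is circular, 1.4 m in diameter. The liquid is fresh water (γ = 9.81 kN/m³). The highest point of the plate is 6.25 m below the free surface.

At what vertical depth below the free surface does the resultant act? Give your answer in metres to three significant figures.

γ = 9.81 kN/m³.
The centroid is at the centre, 0.7 m below the top of the plate, so the centroid depth is h_c = 6.25 + 0.7 = 6.95 m.
A = π(0.7)² = 1.53938 m².
Resultant F = γ·h_c·A = 9.81 × 6.95 × 1.53938 = 104.954 kN.
I_c = πr⁴/4 = π × 0.7⁴/4 = 0.188574 m⁴.
Centre of pressure: y_p = y_c + I_c/(y_c·A) = 6.95 + 0.188574/(6.95 × 1.53938) = 6.95 + 0.0176259 = 6.96763 m along the plane.

h_p = 6.97 m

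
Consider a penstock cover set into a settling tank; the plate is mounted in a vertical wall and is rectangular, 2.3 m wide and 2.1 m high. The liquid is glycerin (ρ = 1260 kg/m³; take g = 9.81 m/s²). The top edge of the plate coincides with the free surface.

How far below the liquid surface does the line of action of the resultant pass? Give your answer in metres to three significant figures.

h_p = 1.40 m

γ = ρg = 1260 × 9.81 / 1000 = 12.3606 kN/m³.
The centroid lies 2.1/2 = 1.05 m below the top edge, so the centroid depth is h_c = 1.05 m.
A = 2.3 × 2.1 = 4.83 m².
Resultant F = γ·h_c·A = 12.3606 × 1.05 × 4.83 = 62.6868 kN.
I_c = b·h³/12 = 2.3 × 2.1³/12 = 1.77503 m⁴.
Centre of pressure: y_p = y_c + I_c/(y_c·A) = 1.05 + 1.77503/(1.05 × 4.83) = 1.05 + 0.350001 = 1.4 m along the plane.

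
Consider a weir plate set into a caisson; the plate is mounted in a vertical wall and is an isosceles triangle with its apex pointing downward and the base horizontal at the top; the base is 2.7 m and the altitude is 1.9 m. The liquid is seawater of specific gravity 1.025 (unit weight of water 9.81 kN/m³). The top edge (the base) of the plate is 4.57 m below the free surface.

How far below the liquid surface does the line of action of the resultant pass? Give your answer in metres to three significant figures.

h_p = 5.24 m

γ = 1.025 × 9.81 = 10.05525 kN/m³.
With the apex down, the centroid sits h/3 = 1.9/3 = 0.633333 m below the base (the top edge), so the centroid depth is h_c = 4.57 + 0.633333 = 5.20333 m.
A = ½ × 2.7 × 1.9 = 2.565 m².
Resultant F = γ·h_c·A = 10.05525 × 5.20333 × 2.565 = 134.203 kN.
I_c = b·h³/36 = 2.7 × 1.9³/36 = 0.514425 m⁴.
Centre of pressure: y_p = y_c + I_c/(y_c·A) = 5.20333 + 0.514425/(5.20333 × 2.565) = 5.20333 + 0.0385437 = 5.24187 m along the plane.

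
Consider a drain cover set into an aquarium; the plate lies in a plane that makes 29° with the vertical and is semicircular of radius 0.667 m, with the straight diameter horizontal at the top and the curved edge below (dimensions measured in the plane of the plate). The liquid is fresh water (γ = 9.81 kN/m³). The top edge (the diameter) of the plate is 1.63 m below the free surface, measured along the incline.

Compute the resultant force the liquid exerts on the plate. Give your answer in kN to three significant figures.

γ = 9.81 kN/m³.
The plate makes 29° with the vertical, i.e. θ = 90° − 29° = 61° to the horizontal. Measuring y along the incline from the free-surface line, vertical depth h = y·sinθ with sinθ = 0.874620.
The centroid of a semicircle lies 4r/(3π) = 0.283084 m from the diameter, here below the top edge, so y_c = 1.63 + 0.283084 = 1.91308 m and h_c = 1.91308 × 0.874620 = 1.67322 m.
A = πr²/2 = π × 0.667²/2 = 0.69883 m².
Resultant F = γ·h_c·A = 9.81 × 1.67322 × 0.69883 = 11.4708 kN.

F ≈ 11.5 kN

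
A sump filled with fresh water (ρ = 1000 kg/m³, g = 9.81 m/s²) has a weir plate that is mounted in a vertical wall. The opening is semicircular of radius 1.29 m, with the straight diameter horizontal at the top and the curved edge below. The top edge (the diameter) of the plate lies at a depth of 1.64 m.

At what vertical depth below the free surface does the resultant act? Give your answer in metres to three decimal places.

γ = ρg = 1000 × 9.81 = 9810 N/m³ = 9.81 kN/m³.
The centroid of a semicircle lies 4r/(3π) = 0.547493 m from the diameter, here below the top edge, so the centroid depth is h_c = 1.64 + 0.547493 = 2.18749 m.
A = πr²/2 = π × 1.29²/2 = 2.61396 m².
Resultant F = γ·h_c·A = 9.81 × 2.18749 × 2.61396 = 56.0937 kN.
I_c = (π/8 − 8/(9π))·r⁴ = 0.109757 × 1.29⁴ = 0.303942 m⁴.
Centre of pressure: y_p = y_c + I_c/(y_c·A) = 2.18749 + 0.303942/(2.18749 × 2.61396) = 2.18749 + 0.0531552 = 2.24065 m along the plane.

h_p = 2.241 m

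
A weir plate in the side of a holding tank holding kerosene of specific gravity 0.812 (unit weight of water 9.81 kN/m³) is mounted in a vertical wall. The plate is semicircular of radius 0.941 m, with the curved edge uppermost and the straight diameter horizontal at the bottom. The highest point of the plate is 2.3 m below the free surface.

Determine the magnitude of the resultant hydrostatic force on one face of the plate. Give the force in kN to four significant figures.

F ≈ 31.48 kN

γ = 0.812 × 9.81 = 7.96572 kN/m³.
The centroid lies 4r/(3π) = 0.399373 m above the diameter, so r − 4r/(3π) = 0.941 − 0.399373 = 0.541627 m below the topmost point, so the centroid depth is h_c = 2.3 + 0.541627 = 2.84163 m.
A = πr²/2 = π × 0.941²/2 = 1.39091 m².
Resultant F = γ·h_c·A = 7.96572 × 2.84163 × 1.39091 = 31.4841 kN.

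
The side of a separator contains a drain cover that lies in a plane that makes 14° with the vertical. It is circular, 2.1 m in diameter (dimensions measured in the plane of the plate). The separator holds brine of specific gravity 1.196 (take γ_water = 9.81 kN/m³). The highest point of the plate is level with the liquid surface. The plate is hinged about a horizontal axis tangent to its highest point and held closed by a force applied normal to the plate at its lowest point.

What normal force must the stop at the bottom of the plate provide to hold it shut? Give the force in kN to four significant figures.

P ≈ 25.88 kN

γ = 1.196 × 9.81 = 11.73276 kN/m³.
The plate makes 14° with the vertical, i.e. θ = 90° − 14° = 76° to the horizontal. Measuring y along the incline from the free-surface line, vertical depth h = y·sinθ with sinθ = 0.970296.
The centroid is at the centre, 1.05 m below the top of the plate, so y_c = 1.05 m and h_c = 1.05 × 0.970296 = 1.01881 m.
A = π(1.05)² = 3.46361 m².
Resultant F = γ·h_c·A = 11.73276 × 1.01881 × 3.46361 = 41.4021 kN.
I_c = πr⁴/4 = π × 1.05⁴/4 = 0.954656 m⁴.
Centre of pressure: y_p = y_c + I_c/(y_c·A) = 1.05 + 0.954656/(1.05 × 3.46361) = 1.05 + 0.2625 = 1.3125 m along the plane.
The resultant acts 1.05 + 0.2625 = 1.3125 m (along the plate) below the hinge at the top edge, so the moment about the hinge is M = F × 1.3125 = 41.4021 × 1.3125 = 54.3403 kN·m.
A normal force at the bottom, 2.1 m from the hinge, must supply this moment: P = 54.3403/2.1 = 25.8763 kN.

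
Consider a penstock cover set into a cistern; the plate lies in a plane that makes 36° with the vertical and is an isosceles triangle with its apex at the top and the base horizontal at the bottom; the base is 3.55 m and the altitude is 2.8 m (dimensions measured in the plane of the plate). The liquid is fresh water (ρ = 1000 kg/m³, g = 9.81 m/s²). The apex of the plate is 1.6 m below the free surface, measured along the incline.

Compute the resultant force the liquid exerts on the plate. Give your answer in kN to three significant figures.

γ = ρg = 1000 × 9.81 = 9810 N/m³ = 9.81 kN/m³.
The plate makes 36° with the vertical, i.e. θ = 90° − 36° = 54° to the horizontal. Measuring y along the incline from the free-surface line, vertical depth h = y·sinθ with sinθ = 0.809017.
With the apex up, the centroid sits 2h/3 = 2 × 2.8/3 = 1.86667 m below the apex, so y_c = 1.6 + 1.86667 = 3.46667 m and h_c = 3.46667 × 0.809017 = 2.80459 m.
A = ½ × 3.55 × 2.8 = 4.97 m².
Resultant F = γ·h_c·A = 9.81 × 2.80459 × 4.97 = 136.74 kN.

F ≈ 137 kN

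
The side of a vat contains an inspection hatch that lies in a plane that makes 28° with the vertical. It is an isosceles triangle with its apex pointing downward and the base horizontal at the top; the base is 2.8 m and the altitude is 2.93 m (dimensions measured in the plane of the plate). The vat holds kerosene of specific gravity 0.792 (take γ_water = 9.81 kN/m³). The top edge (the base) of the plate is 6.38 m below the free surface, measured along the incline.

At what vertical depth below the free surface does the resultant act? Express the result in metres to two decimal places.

γ = 0.792 × 9.81 = 7.76952 kN/m³.
The plate makes 28° with the vertical, i.e. θ = 90° − 28° = 62° to the horizontal. Measuring y along the incline from the free-surface line, vertical depth h = y·sinθ with sinθ = 0.882948.
With the apex down, the centroid sits h/3 = 2.93/3 = 0.976667 m below the base (the top edge), so y_c = 6.38 + 0.976667 = 7.35667 m and h_c = 7.35667 × 0.882948 = 6.49556 m.
A = ½ × 2.8 × 2.93 = 4.102 m².
Resultant F = γ·h_c·A = 7.76952 × 6.49556 × 4.102 = 207.017 kN.
I_c = b·h³/36 = 2.8 × 2.93³/36 = 1.9564 m⁴.
Centre of pressure: y_p = y_c + I_c/(y_c·A) = 7.35667 + 1.9564/(7.35667 × 4.102) = 7.35667 + 0.0648307 = 7.4215 m along the plane.
Vertically, h_p = y_p·sinθ = 7.4215 × 0.882948 = 6.5528 m.

h_p = 6.55 m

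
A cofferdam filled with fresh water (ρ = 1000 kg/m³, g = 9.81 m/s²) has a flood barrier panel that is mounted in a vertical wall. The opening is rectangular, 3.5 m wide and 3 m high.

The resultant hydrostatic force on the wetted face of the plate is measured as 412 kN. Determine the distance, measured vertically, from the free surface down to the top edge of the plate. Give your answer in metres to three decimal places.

d_top ≈ 2.500 m

γ = ρg = 1000 × 9.81 = 9810 N/m³ = 9.81 kN/m³.
A = 3.5 × 3 = 10.5 m².
From F = γ·h_c·A, the centroid depth is h_c = 412/(9.81 × 10.5) = 3.99981 m.
The centroid lies 3/2 = 1.5 m below the top edge, so the top edge sits at h_top = 3.99981 − 1.5 = 2.49981 m below the surface.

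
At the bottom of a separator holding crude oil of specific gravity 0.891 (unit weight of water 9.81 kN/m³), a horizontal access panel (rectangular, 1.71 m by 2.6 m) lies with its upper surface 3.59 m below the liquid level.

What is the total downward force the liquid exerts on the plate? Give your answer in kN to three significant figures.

γ = 0.891 × 9.81 = 8.74071 kN/m³.
The plate is horizontal, so pressure is uniform at p = γ·h = 8.74071 × 3.59 = 31.3791 kN/m².
A = 1.71 × 2.6 = 4.446 m².
F = p·A = 31.3791 × 4.446 = 139.511 kN.

F ≈ 140 kN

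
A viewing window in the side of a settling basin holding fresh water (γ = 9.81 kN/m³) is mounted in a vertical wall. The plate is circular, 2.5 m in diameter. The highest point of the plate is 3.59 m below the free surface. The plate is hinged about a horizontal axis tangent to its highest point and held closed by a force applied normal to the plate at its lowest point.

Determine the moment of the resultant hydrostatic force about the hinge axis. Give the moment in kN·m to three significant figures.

γ = 9.81 kN/m³.
The centroid is at the centre, 1.25 m below the top of the plate, so the centroid depth is h_c = 3.59 + 1.25 = 4.84 m.
A = π(1.25)² = 4.90874 m².
Resultant F = γ·h_c·A = 9.81 × 4.84 × 4.90874 = 233.069 kN.
I_c = πr⁴/4 = π × 1.25⁴/4 = 1.91748 m⁴.
Centre of pressure: y_p = y_c + I_c/(y_c·A) = 4.84 + 1.91748/(4.84 × 4.90874) = 4.84 + 0.0807078 = 4.92071 m along the plane.
The resultant acts 1.25 + 0.0807078 = 1.33071 m (along the plate) below the hinge at the top edge, so the moment about the hinge is M = F × 1.33071 = 233.069 × 1.33071 = 310.147 kN·m.

M ≈ 310 kN·m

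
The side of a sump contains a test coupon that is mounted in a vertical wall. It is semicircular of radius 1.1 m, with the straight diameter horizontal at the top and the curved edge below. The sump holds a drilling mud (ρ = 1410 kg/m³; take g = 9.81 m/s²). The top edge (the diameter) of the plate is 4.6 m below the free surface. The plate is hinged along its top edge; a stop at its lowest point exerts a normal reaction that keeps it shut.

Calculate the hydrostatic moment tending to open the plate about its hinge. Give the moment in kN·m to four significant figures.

γ = ρg = 1410 × 9.81 / 1000 = 13.8321 kN/m³.
The centroid of a semicircle lies 4r/(3π) = 0.466854 m from the diameter, here below the top edge, so the centroid depth is h_c = 4.6 + 0.466854 = 5.06685 m.
A = πr²/2 = π × 1.1²/2 = 1.90066 m².
Resultant F = γ·h_c·A = 13.8321 × 5.06685 × 1.90066 = 133.208 kN.
I_c = (π/8 − 8/(9π))·r⁴ = 0.109757 × 1.1⁴ = 0.160695 m⁴.
Centre of pressure: y_p = y_c + I_c/(y_c·A) = 5.06685 + 0.160695/(5.06685 × 1.90066) = 5.06685 + 0.0166863 = 5.08354 m along the plane.
The resultant acts 0.466854 + 0.0166863 = 0.48354 m (along the plate) below the hinge at the top edge, so the moment about the hinge is M = F × 0.48354 = 133.208 × 0.48354 = 64.4114 kN·m.

M ≈ 64.41 kN·m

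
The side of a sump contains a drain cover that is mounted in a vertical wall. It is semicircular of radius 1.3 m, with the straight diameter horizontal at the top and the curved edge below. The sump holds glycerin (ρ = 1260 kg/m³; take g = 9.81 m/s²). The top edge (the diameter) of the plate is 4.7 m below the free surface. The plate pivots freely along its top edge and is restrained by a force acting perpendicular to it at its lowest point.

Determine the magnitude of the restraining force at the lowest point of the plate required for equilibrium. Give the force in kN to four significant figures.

P ≈ 76.12 kN

γ = ρg = 1260 × 9.81 / 1000 = 12.3606 kN/m³.
The centroid of a semicircle lies 4r/(3π) = 0.551737 m from the diameter, here below the top edge, so the centroid depth is h_c = 4.7 + 0.551737 = 5.25174 m.
A = πr²/2 = π × 1.3²/2 = 2.65465 m².
Resultant F = γ·h_c·A = 12.3606 × 5.25174 × 2.65465 = 172.326 kN.
I_c = (π/8 − 8/(9π))·r⁴ = 0.109757 × 1.3⁴ = 0.313477 m⁴.
Centre of pressure: y_p = y_c + I_c/(y_c·A) = 5.25174 + 0.313477/(5.25174 × 2.65465) = 5.25174 + 0.0224851 = 5.27423 m along the plane.
The resultant acts 0.551737 + 0.0224851 = 0.574222 m (along the plate) below the hinge at the top edge, so the moment about the hinge is M = F × 0.574222 = 172.326 × 0.574222 = 98.9534 kN·m.
A normal force at the bottom, 1.3 m from the hinge, must supply this moment: P = 98.9534/1.3 = 76.118 kN.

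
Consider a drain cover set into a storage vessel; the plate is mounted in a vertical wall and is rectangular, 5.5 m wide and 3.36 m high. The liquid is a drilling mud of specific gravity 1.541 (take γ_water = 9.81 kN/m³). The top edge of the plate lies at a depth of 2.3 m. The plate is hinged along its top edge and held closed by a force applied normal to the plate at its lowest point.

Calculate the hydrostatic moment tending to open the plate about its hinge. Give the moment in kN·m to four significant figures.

M ≈ 2131 kN·m

γ = 1.541 × 9.81 = 15.11721 kN/m³.
The centroid lies 3.36/2 = 1.68 m below the top edge, so the centroid depth is h_c = 2.3 + 1.68 = 3.98 m.
A = 5.5 × 3.36 = 18.48 m².
Resultant F = γ·h_c·A = 15.11721 × 3.98 × 18.48 = 1111.88 kN.
I_c = b·h³/12 = 5.5 × 3.36³/12 = 17.386 m⁴.
Centre of pressure: y_p = y_c + I_c/(y_c·A) = 3.98 + 17.386/(3.98 × 18.48) = 3.98 + 0.236382 = 4.21638 m along the plane.
The resultant acts 1.68 + 0.236382 = 1.91638 m (along the plate) below the hinge at the top edge, so the moment about the hinge is M = F × 1.91638 = 1111.88 × 1.91638 = 2130.78 kN·m.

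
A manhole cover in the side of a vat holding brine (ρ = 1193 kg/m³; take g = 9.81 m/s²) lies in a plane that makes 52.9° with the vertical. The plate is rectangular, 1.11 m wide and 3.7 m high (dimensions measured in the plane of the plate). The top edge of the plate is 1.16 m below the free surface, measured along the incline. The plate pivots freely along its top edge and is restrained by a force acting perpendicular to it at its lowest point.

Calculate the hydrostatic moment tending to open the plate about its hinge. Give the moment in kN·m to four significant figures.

γ = ρg = 1193 × 9.81 / 1000 = 11.70333 kN/m³.
The plate makes 52.9° with the vertical, i.e. θ = 90° − 52.9° = 37.1° to the horizontal. Measuring y along the incline from the free-surface line, vertical depth h = y·sinθ with sinθ = 0.603208.
The centroid lies 3.7/2 = 1.85 m below the top edge, so y_c = 1.16 + 1.85 = 3.01 m and h_c = 3.01 × 0.603208 = 1.81566 m.
A = 1.11 × 3.7 = 4.107 m².
Resultant F = γ·h_c·A = 11.70333 × 1.81566 × 4.107 = 87.2707 kN.
I_c = b·h³/12 = 1.11 × 3.7³/12 = 4.6854 m⁴.
Centre of pressure: y_p = y_c + I_c/(y_c·A) = 3.01 + 4.6854/(3.01 × 4.107) = 3.01 + 0.379014 = 3.38901 m along the plane.
The resultant acts 1.85 + 0.379014 = 2.22901 m (along the plate) below the hinge at the top edge, so the moment about the hinge is M = F × 2.22901 = 87.2707 × 2.22901 = 194.527 kN·m.

M ≈ 194.5 kN·m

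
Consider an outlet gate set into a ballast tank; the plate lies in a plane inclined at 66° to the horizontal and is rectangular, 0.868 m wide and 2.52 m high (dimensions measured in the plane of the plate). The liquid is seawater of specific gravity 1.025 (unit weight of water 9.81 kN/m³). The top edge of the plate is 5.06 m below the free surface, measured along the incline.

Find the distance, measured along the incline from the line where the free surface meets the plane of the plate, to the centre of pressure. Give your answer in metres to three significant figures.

γ = 1.025 × 9.81 = 10.05525 kN/m³.
Let θ = 66° be the plate's angle to the horizontal; measure y along the incline from where the plane meets the free surface. Vertical depth h = y·sinθ with sinθ = 0.913545.
The centroid lies 2.52/2 = 1.26 m below the top edge, so y_c = 5.06 + 1.26 = 6.32 m and h_c = 6.32 × 0.913545 = 5.7736 m.
A = 0.868 × 2.52 = 2.18736 m².
Resultant F = γ·h_c·A = 10.05525 × 5.7736 × 2.18736 = 126.987 kN.
I_c = b·h³/12 = 0.868 × 2.52³/12 = 1.15755 m⁴.
Centre of pressure: y_p = y_c + I_c/(y_c·A) = 6.32 + 1.15755/(6.32 × 2.18736) = 6.32 + 0.0837341 = 6.40373 m along the plane.

y_p = 6.40 m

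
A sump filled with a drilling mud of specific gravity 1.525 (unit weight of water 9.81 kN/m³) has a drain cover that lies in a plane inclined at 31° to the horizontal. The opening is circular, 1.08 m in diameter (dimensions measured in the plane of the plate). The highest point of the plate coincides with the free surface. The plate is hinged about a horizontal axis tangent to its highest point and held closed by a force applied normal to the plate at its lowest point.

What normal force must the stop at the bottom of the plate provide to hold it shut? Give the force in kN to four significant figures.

γ = 1.525 × 9.81 = 14.96025 kN/m³.
Let θ = 31° be the plate's angle to the horizontal; measure y along the incline from where the plane meets the free surface. Vertical depth h = y·sinθ with sinθ = 0.515038.
The centroid is at the centre, 0.54 m below the top of the plate, so y_c = 0.54 m and h_c = 0.54 × 0.515038 = 0.278121 m.
A = π(0.54)² = 0.916088 m².
Resultant F = γ·h_c·A = 14.96025 × 0.278121 × 0.916088 = 3.81162 kN.
I_c = πr⁴/4 = π × 0.54⁴/4 = 0.0667828 m⁴.
Centre of pressure: y_p = y_c + I_c/(y_c·A) = 0.54 + 0.0667828/(0.54 × 0.916088) = 0.54 + 0.135 = 0.675 m along the plane.
The resultant acts 0.54 + 0.135 = 0.675 m (along the plate) below the hinge at the top edge, so the moment about the hinge is M = F × 0.675 = 3.81162 × 0.675 = 2.57284 kN·m.
A normal force at the bottom, 1.08 m from the hinge, must supply this moment: P = 2.57284/1.08 = 2.38226 kN.

P ≈ 2.382 kN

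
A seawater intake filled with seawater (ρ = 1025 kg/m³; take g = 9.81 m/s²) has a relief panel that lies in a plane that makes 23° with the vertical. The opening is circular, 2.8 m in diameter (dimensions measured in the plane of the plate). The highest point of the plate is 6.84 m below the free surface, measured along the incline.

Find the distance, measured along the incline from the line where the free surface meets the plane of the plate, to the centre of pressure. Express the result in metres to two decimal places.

γ = ρg = 1025 × 9.81 / 1000 = 10.05525 kN/m³.
The plate makes 23° with the vertical, i.e. θ = 90° − 23° = 67° to the horizontal. Measuring y along the incline from the free-surface line, vertical depth h = y·sinθ with sinθ = 0.920505.
The centroid is at the centre, 1.4 m below the top of the plate, so y_c = 6.84 + 1.4 = 8.24 m and h_c = 8.24 × 0.920505 = 7.58496 m.
A = π(1.4)² = 6.15752 m².
Resultant F = γ·h_c·A = 10.05525 × 7.58496 × 6.15752 = 469.626 kN.
I_c = πr⁴/4 = π × 1.4⁴/4 = 3.01719 m⁴.
Centre of pressure: y_p = y_c + I_c/(y_c·A) = 8.24 + 3.01719/(8.24 × 6.15752) = 8.24 + 0.0594661 = 8.29947 m along the plane.

y_p = 8.30 m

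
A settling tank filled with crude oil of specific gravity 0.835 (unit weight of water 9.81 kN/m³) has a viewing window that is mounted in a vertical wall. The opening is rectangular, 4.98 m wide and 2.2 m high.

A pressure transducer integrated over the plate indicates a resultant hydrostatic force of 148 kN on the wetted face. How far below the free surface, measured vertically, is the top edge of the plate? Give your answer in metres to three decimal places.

γ = 0.835 × 9.81 = 8.19135 kN/m³.
A = 4.98 × 2.2 = 10.956 m².
From F = γ·h_c·A, the centroid depth is h_c = 148/(8.19135 × 10.956) = 1.64913 m.
The centroid lies 2.2/2 = 1.1 m below the top edge, so the top edge sits at h_top = 1.64913 − 1.1 = 0.54913 m below the surface.

d_top ≈ 0.549 m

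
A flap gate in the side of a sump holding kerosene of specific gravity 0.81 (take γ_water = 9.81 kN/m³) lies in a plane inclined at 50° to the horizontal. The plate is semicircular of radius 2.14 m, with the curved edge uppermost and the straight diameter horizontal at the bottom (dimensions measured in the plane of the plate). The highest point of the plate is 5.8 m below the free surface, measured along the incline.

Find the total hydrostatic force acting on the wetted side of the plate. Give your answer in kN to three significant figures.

F ≈ 308 kN

γ = 0.81 × 9.81 = 7.9461 kN/m³.
Let θ = 50° be the plate's angle to the horizontal; measure y along the incline from where the plane meets the free surface. Vertical depth h = y·sinθ with sinθ = 0.766044.
The centroid lies 4r/(3π) = 0.908244 m above the diameter, so r − 4r/(3π) = 2.14 − 0.908244 = 1.23176 m below the topmost point, so y_c = 5.8 + 1.23176 = 7.03176 m and h_c = 7.03176 × 0.766044 = 5.38664 m.
A = πr²/2 = π × 2.14²/2 = 7.19362 m².
Resultant F = γ·h_c·A = 7.9461 × 5.38664 × 7.19362 = 307.907 kN.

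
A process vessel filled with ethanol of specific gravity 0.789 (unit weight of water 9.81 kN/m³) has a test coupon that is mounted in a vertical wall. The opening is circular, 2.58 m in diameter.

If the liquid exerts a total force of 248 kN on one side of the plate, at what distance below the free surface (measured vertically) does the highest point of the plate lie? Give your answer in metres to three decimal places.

d_top ≈ 4.839 m

γ = 0.789 × 9.81 = 7.74009 kN/m³.
A = π(1.29)² = 5.22792 m².
From F = γ·h_c·A, the centroid depth is h_c = 248/(7.74009 × 5.22792) = 6.12882 m.
The centroid is at the centre, 1.29 m below the top of the plate, so the highest point sits at h_top = 6.12882 − 1.29 = 4.83882 m below the surface.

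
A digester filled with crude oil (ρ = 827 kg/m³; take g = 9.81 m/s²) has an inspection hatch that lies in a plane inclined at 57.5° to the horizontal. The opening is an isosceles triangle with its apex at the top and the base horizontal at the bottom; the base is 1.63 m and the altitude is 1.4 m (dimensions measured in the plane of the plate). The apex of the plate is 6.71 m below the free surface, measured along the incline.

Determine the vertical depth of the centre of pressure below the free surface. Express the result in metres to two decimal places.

γ = ρg = 827 × 9.81 / 1000 = 8.11287 kN/m³.
Let θ = 57.5° be the plate's angle to the horizontal; measure y along the incline from where the plane meets the free surface. Vertical depth h = y·sinθ with sinθ = 0.843391.
With the apex up, the centroid sits 2h/3 = 2 × 1.4/3 = 0.933333 m below the apex, so y_c = 6.71 + 0.933333 = 7.64333 m and h_c = 7.64333 × 0.843391 = 6.44632 m.
A = ½ × 1.63 × 1.4 = 1.141 m².
Resultant F = γ·h_c·A = 8.11287 × 6.44632 × 1.141 = 59.6722 kN.
I_c = b·h³/36 = 1.63 × 1.4³/36 = 0.124242 m⁴.
Centre of pressure: y_p = y_c + I_c/(y_c·A) = 7.64333 + 0.124242/(7.64333 × 1.141) = 7.64333 + 0.0142462 = 7.65758 m along the plane.
Vertically, h_p = y_p·sinθ = 7.65758 × 0.843391 = 6.45833 m.

h_p = 6.46 m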